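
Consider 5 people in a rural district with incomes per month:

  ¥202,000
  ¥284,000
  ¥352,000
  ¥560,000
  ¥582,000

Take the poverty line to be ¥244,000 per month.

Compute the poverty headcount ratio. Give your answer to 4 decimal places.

0.2000

1 of the 5 people have income below ¥244,000.
H = 1/5 = 0.2000.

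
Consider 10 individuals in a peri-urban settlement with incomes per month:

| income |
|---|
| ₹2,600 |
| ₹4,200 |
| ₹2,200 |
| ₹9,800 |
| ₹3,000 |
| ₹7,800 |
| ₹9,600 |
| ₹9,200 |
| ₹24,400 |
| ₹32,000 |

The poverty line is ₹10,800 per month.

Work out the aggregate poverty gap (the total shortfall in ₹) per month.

Below the line: ₹2,200, ₹2,600, ₹3,000, ₹4,200, ₹7,800, ₹9,200, ₹9,600, ₹9,800 (q = 8 of N = 10).
Individual gaps: 10800−2200 = 8600; 10800−2600 = 8200; 10800−3000 = 7800; 10800−4200 = 6600; 10800−7800 = 3000; 10800−9200 = 1600; 10800−9600 = 1200; 10800−9800 = 1000.
Aggregate gap = ₹38,000.

₹38,000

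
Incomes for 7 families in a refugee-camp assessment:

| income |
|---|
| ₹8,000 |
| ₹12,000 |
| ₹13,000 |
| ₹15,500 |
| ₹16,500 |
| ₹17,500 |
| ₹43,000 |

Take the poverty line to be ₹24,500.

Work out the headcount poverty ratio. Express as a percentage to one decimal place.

85.7%

6 of the 7 families have income below ₹24,500.
H = 6/7 = 85.7%.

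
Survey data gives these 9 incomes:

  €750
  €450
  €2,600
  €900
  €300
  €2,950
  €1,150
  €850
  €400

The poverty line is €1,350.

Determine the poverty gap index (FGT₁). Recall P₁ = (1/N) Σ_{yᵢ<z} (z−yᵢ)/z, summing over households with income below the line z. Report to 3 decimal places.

0.383

Below the line: €300, €400, €450, €750, €850, €900, €1,150 (q = 7 of N = 9).
Gap ratios (z−y)/z: (1350−300)/1350 = 0.7778; (1350−400)/1350 = 0.7037; (1350−450)/1350 = 0.6667; (1350−750)/1350 = 0.4444; (1350−850)/1350 = 0.3704; (1350−900)/1350 = 0.3333; (1350−1150)/1350 = 0.1481.
Sum of shortfalls = 3.444444; P₁ averages over all N: 3.444444 / 9 = 0.383.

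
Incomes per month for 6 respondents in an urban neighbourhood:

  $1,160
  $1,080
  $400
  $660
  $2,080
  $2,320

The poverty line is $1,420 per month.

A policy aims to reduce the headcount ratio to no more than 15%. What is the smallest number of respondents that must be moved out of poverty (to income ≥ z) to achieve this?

4 of the 6 respondents are poor, so H = 4/6 = 0.667.
A headcount ratio of at most 15% allows at most ⌊0.15 × 6⌋ = 0 poor respondents.
So at least 4 − 0 = 4 must be lifted.

4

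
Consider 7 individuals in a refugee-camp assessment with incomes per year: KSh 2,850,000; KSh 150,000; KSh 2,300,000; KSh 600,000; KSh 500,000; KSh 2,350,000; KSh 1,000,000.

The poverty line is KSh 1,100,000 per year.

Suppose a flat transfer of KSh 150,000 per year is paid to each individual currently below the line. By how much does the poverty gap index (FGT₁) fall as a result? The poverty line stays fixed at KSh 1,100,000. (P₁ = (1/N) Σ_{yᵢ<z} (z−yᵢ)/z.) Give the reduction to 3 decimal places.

Before: below the line — KSh 150,000, KSh 500,000, KSh 600,000, KSh 1,000,000; poverty gap index (FGT₁) = 0.27922.
After the KSh 150,000 transfer: below the line — KSh 300,000, KSh 650,000, KSh 750,000; poverty gap index (FGT₁) = 0.20779.
Reduction = 0.27922 − 0.20779 = 0.071.

0.071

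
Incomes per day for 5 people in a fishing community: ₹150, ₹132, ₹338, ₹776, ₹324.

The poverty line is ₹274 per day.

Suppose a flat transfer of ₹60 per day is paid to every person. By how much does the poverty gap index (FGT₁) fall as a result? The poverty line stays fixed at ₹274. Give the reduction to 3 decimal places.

Before: below the line — ₹132, ₹150; poverty gap index (FGT₁) = 0.19416.
After the ₹60 transfer: below the line — ₹192, ₹210; poverty gap index (FGT₁) = 0.10657.
Reduction = 0.19416 − 0.10657 = 0.088.

0.088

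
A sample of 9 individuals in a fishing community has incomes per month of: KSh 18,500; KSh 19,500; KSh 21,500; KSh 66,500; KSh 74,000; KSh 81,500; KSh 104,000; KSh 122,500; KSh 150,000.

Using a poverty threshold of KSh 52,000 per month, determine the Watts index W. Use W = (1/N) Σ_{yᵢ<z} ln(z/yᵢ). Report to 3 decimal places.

Below z: KSh 18,500, KSh 19,500, KSh 21,500 (q = 3 of N = 9).
Log shortfalls: ln(52000/18500) = 1.0335; ln(52000/19500) = 0.9808; ln(52000/21500) = 0.8832.
W = 2.897493 / 9 = 0.322.

0.322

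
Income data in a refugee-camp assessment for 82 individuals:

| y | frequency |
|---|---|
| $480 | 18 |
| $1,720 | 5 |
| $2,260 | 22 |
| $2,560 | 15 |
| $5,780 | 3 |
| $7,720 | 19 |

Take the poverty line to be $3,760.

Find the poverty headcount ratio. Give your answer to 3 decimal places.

60 of the 82 individuals have income below $3,760.
H = 60/82 = 0.732.

0.732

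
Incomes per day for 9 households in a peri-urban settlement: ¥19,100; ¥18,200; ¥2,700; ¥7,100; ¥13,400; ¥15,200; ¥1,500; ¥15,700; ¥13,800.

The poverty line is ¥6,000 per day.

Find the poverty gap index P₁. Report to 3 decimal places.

Below the line: ¥1,500, ¥2,700 (q = 2 of N = 9).
Shortfall ratios: (6000−1500)/6000 = 0.7500; (6000−2700)/6000 = 0.5500.
Σ = 1.300000. Dividing by the full population N = 9 gives P₁ = 0.144.

0.144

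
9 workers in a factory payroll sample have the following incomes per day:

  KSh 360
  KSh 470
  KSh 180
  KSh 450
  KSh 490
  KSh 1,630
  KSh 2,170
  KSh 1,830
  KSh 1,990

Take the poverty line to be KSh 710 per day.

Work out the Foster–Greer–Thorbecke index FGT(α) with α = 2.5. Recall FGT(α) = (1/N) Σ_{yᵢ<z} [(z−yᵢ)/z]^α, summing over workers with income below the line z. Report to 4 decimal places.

Below the line: KSh 180, KSh 360, KSh 450, KSh 470, KSh 490 (q = 5 of N = 9).
Relative gaps: (710−180)/710 = 0.7465; (710−360)/710 = 0.4930; (710−450)/710 = 0.3662; (710−470)/710 = 0.3380; (710−490)/710 = 0.3099.
Raised to α = 2.5: 0.48144; 0.17062; 0.08115; 0.06643; 0.05345.
Sum = 0.853088; FGT(2.5) = 0.853088 / 9 = 0.0948.

0.0948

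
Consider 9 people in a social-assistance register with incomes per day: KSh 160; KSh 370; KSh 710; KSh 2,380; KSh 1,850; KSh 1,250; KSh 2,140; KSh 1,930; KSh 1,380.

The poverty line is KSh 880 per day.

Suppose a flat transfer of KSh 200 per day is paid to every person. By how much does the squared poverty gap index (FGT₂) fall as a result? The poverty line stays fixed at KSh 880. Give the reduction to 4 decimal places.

Before: below the line — KSh 160, KSh 370, KSh 710; squared poverty gap index (FGT₂) = 0.115846.
After the KSh 200 transfer: below the line — KSh 360, KSh 570; squared poverty gap index (FGT₂) = 0.052586.
Reduction = 0.115846 − 0.052586 = 0.0633.

0.0633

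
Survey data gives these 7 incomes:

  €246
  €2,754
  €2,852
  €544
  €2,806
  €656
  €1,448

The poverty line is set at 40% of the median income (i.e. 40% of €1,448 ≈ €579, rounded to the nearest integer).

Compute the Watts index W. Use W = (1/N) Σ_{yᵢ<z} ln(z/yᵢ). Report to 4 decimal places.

Poor units: €246, €544 (q = 2 of N = 7).
Log shortfalls: ln(579/246) = 0.8560; ln(579/544) = 0.0624.
W = 0.918324 / 7 = 0.1312.

0.1312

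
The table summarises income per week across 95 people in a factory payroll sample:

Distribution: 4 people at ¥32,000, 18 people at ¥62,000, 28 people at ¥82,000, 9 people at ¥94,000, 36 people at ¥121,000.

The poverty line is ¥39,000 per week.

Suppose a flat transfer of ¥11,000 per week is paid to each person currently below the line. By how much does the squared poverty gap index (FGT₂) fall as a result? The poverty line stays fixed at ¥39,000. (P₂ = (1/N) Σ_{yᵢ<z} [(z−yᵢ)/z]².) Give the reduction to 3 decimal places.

Before: below the line — 4×¥32,000; squared poverty gap index (FGT₂) = 0.00136.
After the ¥11,000 transfer: below the line — none; squared poverty gap index (FGT₂) = 0.00000.
Reduction = 0.00136 − 0.00000 = 0.001.

0.001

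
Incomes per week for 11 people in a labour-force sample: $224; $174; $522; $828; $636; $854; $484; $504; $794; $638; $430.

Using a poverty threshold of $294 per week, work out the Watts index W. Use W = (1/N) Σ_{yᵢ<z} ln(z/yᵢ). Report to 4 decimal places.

Below the line: $174, $224 (q = 2 of N = 11).
Log shortfalls: ln(294/174) = 0.5245; ln(294/224) = 0.2719.
W = 0.796458 / 11 = 0.0724.

0.0724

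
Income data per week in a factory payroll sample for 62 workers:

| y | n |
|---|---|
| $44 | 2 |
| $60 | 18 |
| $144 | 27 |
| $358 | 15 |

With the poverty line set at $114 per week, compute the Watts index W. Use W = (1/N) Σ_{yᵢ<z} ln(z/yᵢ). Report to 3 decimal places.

Poor units: 2×$44, 18×$60 (q = 20 of N = 62).
Log gaps: ln(114/44) = 0.9520 (×2); ln(114/60) = 0.6419 (×18).
W = 13.457388 / 62 = 0.217.

0.217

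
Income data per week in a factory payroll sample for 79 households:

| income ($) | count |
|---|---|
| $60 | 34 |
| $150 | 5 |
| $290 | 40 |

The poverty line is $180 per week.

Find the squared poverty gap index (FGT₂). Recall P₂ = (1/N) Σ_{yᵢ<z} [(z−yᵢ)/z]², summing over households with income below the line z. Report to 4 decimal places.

Poor units: 34×$60, 5×$150 (q = 39 of N = 79).
Normalized shortfalls: (180−60)/180 = 0.6667 (×34); (180−150)/180 = 0.1667 (×5).
Squared: 0.4444 (×34); 0.0278 (×5).
Sum = 15.250000; P₂ = 15.250000 / 79 = 0.1930.

0.1930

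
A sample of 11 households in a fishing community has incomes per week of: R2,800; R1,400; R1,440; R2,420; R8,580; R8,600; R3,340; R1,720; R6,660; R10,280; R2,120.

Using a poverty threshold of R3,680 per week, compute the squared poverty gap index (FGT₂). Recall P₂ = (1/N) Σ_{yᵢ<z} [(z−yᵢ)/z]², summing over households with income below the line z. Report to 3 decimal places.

Below z: R1,400, R1,440, R1,720, R2,120, R2,420, R2,800, R3,340 (q = 7 of N = 11).
Relative gaps: (3680−1400)/3680 = 0.6196; (3680−1440)/3680 = 0.6087; (3680−1720)/3680 = 0.5326; (3680−2120)/3680 = 0.4239; (3680−2420)/3680 = 0.3424; (3680−2800)/3680 = 0.2391; (3680−3340)/3680 = 0.0924.
Squared: 0.3839; 0.3705; 0.2837; 0.1797; 0.1172; 0.0572; 0.0085.
Sum = 1.400697; P₂ = 1.400697 / 11 = 0.127.

0.127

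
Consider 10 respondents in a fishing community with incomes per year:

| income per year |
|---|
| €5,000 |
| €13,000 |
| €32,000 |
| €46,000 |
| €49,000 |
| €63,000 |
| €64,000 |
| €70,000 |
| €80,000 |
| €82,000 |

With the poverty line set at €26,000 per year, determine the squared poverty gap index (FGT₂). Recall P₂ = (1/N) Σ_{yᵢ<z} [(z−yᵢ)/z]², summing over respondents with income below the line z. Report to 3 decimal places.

0.090

Incomes under z: €5,000, €13,000 (q = 2 of N = 10).
Gap ratios (z−y)/z: (26000−5000)/26000 = 0.8077; (26000−13000)/26000 = 0.5000.
Squared: 0.6524; 0.2500.
Sum = 0.902367; P₂ = 0.902367 / 10 = 0.090.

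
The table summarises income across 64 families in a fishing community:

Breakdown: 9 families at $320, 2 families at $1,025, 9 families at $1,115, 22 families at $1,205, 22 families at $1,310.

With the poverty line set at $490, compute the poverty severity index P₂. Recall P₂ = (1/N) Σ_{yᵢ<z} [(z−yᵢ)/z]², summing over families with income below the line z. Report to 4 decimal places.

Poor units: 9×$320 (q = 9 of N = 64).
Normalized shortfalls: (490−320)/490 = 0.3469 (×9).
Squared: 0.1204 (×9).
Sum = 1.083299; P₂ = 1.083299 / 64 = 0.0169.

0.0169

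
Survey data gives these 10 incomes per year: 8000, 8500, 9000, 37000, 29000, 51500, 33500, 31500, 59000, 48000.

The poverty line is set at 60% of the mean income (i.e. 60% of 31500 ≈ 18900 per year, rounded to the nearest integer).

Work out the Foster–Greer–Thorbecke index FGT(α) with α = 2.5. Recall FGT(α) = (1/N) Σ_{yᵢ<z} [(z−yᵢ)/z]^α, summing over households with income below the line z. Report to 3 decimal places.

Below z: 8000, 8500, 9000 (q = 3 of N = 10).
Relative gaps: (18900−8000)/18900 = 0.5767; (18900−8500)/18900 = 0.5503; (18900−9000)/18900 = 0.5238.
Raised to α = 2.5: 0.25259; 0.22461; 0.19858.
Sum = 0.675776; FGT(2.5) = 0.675776 / 10 = 0.068.

0.068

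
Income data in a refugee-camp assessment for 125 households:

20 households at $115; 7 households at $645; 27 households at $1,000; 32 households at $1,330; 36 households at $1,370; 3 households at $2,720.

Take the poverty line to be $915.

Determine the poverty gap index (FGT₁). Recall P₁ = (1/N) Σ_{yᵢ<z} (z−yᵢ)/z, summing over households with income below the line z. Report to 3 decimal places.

Incomes under z: 20×$115, 7×$645 (q = 27 of N = 125).
Relative gaps: (915−115)/915 = 0.8743 (×20); (915−645)/915 = 0.2951 (×7).
Σ = 19.551913. Dividing by the full population N = 125 gives P₁ = 0.156.

0.156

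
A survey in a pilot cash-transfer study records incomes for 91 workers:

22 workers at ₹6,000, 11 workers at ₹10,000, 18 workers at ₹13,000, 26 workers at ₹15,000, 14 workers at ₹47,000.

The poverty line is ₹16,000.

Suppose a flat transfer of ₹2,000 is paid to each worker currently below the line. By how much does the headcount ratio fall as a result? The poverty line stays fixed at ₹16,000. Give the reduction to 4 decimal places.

0.2857

Before: below the line — 22×₹6,000, 11×₹10,000, 18×₹13,000, 26×₹15,000; headcount ratio = 0.846154.
After the ₹2,000 transfer: below the line — 22×₹8,000, 11×₹12,000, 18×₹15,000; headcount ratio = 0.560440.
Reduction = 0.846154 − 0.560440 = 0.2857.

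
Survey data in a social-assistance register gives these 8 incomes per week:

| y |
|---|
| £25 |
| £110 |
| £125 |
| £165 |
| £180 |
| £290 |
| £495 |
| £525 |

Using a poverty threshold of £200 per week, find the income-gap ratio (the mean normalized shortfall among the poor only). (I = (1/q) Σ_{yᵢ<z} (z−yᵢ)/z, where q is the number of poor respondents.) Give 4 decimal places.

0.3950

Below z: £25, £110, £125, £165, £180 (q = 5 of N = 8).
Relative gaps: 0.8750, 0.4500, 0.3750, 0.1750, 0.1000; sum = 1.975000.
I averages over the q = 5 poor units only: 1.975000 / 5 = 0.3950.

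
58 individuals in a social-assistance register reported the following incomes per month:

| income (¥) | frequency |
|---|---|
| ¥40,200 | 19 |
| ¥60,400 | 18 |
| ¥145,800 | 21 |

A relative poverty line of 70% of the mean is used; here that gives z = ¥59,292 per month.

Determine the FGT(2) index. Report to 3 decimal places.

Poor units: 19×¥40,200 (q = 19 of N = 58).
Normalized shortfalls: (59292−40200)/59292 = 0.3220 (×19).
Squared: 0.1037 (×19).
Sum = 1.969991; P₂ = 1.969991 / 58 = 0.034.

0.034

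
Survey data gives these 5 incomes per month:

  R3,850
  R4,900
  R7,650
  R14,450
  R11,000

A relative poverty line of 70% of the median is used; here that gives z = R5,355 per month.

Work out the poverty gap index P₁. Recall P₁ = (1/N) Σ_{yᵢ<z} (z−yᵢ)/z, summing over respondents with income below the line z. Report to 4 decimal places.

0.0732

Below z: R3,850, R4,900 (q = 2 of N = 5).
Normalized shortfalls: (5355−3850)/5355 = 0.2810; (5355−4900)/5355 = 0.0850.
Sum of shortfalls = 0.366013; P₁ averages over all N: 0.366013 / 5 = 0.0732.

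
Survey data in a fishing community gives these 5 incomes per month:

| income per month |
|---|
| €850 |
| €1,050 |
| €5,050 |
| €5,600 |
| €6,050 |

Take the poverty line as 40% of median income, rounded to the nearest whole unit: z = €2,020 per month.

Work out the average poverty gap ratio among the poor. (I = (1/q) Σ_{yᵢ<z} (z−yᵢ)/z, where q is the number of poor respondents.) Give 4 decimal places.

0.5297

Below z: €850, €1,050 (q = 2 of N = 5).
Shortfall ratios (z−y)/z: 0.5792, 0.4802; sum = 1.059406.
The income-gap ratio divides by q (the poor only): 1.059406 / 2 = 0.5297.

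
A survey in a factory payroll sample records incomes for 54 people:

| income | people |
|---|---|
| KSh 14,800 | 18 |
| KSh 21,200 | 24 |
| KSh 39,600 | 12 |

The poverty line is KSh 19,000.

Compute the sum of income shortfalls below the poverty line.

Poor units: 18×KSh 14,800 (q = 18 of N = 54).
Individual gaps: 18×(19000−14800) = 75600.
Aggregate gap = KSh 75,600.

KSh 75,600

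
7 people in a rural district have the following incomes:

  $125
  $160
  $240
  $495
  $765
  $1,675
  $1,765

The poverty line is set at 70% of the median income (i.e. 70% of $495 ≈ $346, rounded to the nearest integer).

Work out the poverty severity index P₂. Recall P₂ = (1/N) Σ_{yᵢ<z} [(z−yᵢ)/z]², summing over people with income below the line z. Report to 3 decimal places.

Incomes under z: $125, $160, $240 (q = 3 of N = 7).
Relative gaps: (346−125)/346 = 0.6387; (346−160)/346 = 0.5376; (346−240)/346 = 0.3064.
Squared: 0.4080; 0.2890; 0.0939.
Sum = 0.790813; P₂ = 0.790813 / 7 = 0.113.

0.113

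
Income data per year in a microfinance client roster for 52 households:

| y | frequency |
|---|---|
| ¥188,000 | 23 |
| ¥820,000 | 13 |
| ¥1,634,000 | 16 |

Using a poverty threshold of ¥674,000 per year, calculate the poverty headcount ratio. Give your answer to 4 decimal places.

0.4423

23 of the 52 households have income below ¥674,000.
H = 23/52 = 0.4423.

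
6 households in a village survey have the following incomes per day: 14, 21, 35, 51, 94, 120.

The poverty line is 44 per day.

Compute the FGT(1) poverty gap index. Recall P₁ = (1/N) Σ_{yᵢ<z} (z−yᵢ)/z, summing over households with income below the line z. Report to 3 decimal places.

0.235

Poor units: 14, 21, 35 (q = 3 of N = 6).
Shortfall ratios: (44−14)/44 = 0.6818; (44−21)/44 = 0.5227; (44−35)/44 = 0.2045.
Σ = 1.409091. Dividing by the full population N = 6 gives P₁ = 0.235.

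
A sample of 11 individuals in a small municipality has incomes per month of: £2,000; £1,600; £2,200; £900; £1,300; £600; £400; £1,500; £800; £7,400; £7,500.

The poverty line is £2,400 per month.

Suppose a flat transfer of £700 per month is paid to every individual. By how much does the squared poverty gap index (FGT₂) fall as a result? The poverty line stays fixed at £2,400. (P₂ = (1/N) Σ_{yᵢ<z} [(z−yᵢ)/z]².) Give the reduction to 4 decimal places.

0.1634

Before: below the line — £400, £600, £800, £900, £1,300, £1,500, £1,600, £2,000, £2,200; squared poverty gap index (FGT₂) = 0.235322.
After the £700 transfer: below the line — £1,100, £1,300, £1,500, £1,600, £2,000, £2,200, £2,300; squared poverty gap index (FGT₂) = 0.071970.
Reduction = 0.235322 − 0.071970 = 0.1634.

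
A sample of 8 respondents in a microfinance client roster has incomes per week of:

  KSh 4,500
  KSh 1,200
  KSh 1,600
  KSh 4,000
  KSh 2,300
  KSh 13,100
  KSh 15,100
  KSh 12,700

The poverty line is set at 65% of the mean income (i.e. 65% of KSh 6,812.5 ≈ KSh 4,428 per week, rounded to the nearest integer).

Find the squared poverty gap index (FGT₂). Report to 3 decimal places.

0.147

Poor units: KSh 1,200, KSh 1,600, KSh 2,300, KSh 4,000 (q = 4 of N = 8).
Gap ratios (z−y)/z: (4428−1200)/4428 = 0.7290; (4428−1600)/4428 = 0.6387; (4428−2300)/4428 = 0.4806; (4428−4000)/4428 = 0.0967.
Squared: 0.5314; 0.4079; 0.2310; 0.0093.
Sum = 1.179626; P₂ = 1.179626 / 8 = 0.147.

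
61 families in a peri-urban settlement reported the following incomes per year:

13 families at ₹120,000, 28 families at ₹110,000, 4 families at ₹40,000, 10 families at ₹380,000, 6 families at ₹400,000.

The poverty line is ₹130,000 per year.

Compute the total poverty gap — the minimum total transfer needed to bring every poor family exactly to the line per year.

Poor units: 4×₹40,000, 28×₹110,000, 13×₹120,000 (q = 45 of N = 61).
Individual gaps: 4×(130000−40000) = 360000; 28×(130000−110000) = 560000; 13×(130000−120000) = 130000.
Aggregate gap = ₹1,050,000.

₹1,050,000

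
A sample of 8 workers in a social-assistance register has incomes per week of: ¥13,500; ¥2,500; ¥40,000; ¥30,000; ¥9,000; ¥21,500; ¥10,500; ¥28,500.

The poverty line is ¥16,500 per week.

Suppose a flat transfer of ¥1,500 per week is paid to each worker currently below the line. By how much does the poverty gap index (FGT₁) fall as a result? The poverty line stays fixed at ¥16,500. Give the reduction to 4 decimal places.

Before: below the line — ¥2,500, ¥9,000, ¥10,500, ¥13,500; poverty gap index (FGT₁) = 0.231061.
After the ¥1,500 transfer: below the line — ¥4,000, ¥10,500, ¥12,000, ¥15,000; poverty gap index (FGT₁) = 0.185606.
Reduction = 0.231061 − 0.185606 = 0.0455.

0.0455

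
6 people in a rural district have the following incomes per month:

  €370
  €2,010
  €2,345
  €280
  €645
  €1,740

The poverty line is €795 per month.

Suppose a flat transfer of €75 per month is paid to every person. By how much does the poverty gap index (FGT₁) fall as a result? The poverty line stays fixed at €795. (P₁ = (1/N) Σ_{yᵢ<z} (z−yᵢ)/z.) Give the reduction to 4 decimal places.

Before: below the line — €280, €370, €645; poverty gap index (FGT₁) = 0.228512.
After the €75 transfer: below the line — €355, €445, €720; poverty gap index (FGT₁) = 0.181342.
Reduction = 0.228512 − 0.181342 = 0.0472.

0.0472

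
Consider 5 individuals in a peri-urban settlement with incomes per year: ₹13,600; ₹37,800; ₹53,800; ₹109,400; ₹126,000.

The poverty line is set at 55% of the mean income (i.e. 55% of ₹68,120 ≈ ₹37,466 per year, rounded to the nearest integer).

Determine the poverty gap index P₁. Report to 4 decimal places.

Incomes under z: ₹13,600 (q = 1 of N = 5).
Relative gaps: (37466−13600)/37466 = 0.6370.
Σ = 0.637004. Dividing by the full population N = 5 gives P₁ = 0.1274.

0.1274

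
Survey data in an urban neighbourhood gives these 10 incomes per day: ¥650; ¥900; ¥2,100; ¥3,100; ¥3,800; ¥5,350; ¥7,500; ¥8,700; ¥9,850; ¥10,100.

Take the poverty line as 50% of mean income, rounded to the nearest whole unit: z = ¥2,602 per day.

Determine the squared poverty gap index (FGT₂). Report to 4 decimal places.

0.1028

Below the line: ¥650, ¥900, ¥2,100 (q = 3 of N = 10).
Relative gaps: (2602−650)/2602 = 0.7502; (2602−900)/2602 = 0.6541; (2602−2100)/2602 = 0.1929.
Squared: 0.5628; 0.4279; 0.0372.
Sum = 1.027872; P₂ = 1.027872 / 10 = 0.1028.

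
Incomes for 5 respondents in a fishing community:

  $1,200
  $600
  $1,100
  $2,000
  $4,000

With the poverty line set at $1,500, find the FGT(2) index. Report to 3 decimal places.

0.094

Incomes under z: $600, $1,100, $1,200 (q = 3 of N = 5).
Relative gaps: (1500−600)/1500 = 0.6000; (1500−1100)/1500 = 0.2667; (1500−1200)/1500 = 0.2000.
Squared: 0.3600; 0.0711; 0.0400.
Sum = 0.471111; P₂ = 0.471111 / 5 = 0.094.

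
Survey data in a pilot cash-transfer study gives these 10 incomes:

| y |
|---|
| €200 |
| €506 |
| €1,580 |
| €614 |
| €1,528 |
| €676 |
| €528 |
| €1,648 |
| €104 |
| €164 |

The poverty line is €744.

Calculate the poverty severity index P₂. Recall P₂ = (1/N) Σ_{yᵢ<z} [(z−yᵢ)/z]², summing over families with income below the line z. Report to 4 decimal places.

0.2108

Poor units: €104, €164, €200, €506, €528, €614, €676 (q = 7 of N = 10).
Shortfall ratios: (744−104)/744 = 0.8602; (744−164)/744 = 0.7796; (744−200)/744 = 0.7312; (744−506)/744 = 0.3199; (744−528)/744 = 0.2903; (744−614)/744 = 0.1747; (744−676)/744 = 0.0914.
Squared: 0.7400; 0.6077; 0.5346; 0.1023; 0.0843; 0.0305; 0.0084.
Sum = 2.107830; P₂ = 2.107830 / 10 = 0.2108.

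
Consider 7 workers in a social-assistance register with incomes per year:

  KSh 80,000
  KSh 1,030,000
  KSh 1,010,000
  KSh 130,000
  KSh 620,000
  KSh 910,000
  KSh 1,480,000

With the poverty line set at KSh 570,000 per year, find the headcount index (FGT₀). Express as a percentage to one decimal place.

28.6%

2 of the 7 workers have income below KSh 570,000.
H = 2/7 = 28.6%.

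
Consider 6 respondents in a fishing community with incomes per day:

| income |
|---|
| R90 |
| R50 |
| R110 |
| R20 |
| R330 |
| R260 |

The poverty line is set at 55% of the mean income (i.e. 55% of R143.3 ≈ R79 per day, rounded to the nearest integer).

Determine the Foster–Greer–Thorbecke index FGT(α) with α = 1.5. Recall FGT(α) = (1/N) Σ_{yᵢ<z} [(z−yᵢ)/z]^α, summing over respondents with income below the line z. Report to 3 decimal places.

Poor units: R20, R50 (q = 2 of N = 6).
Shortfall ratios: (79−20)/79 = 0.7468; (79−50)/79 = 0.3671.
Raised to α = 1.5: 0.64541; 0.22241.
Sum = 0.867824; FGT(1.5) = 0.867824 / 6 = 0.145.

0.145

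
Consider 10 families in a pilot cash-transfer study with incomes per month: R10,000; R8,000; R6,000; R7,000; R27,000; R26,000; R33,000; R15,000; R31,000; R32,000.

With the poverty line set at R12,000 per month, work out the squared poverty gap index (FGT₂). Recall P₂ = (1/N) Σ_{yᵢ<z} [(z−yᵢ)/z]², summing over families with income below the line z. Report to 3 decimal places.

Below the line: R6,000, R7,000, R8,000, R10,000 (q = 4 of N = 10).
Gap ratios (z−y)/z: (12000−6000)/12000 = 0.5000; (12000−7000)/12000 = 0.4167; (12000−8000)/12000 = 0.3333; (12000−10000)/12000 = 0.1667.
Squared: 0.2500; 0.1736; 0.1111; 0.0278.
Sum = 0.562500; P₂ = 0.562500 / 10 = 0.056.

0.056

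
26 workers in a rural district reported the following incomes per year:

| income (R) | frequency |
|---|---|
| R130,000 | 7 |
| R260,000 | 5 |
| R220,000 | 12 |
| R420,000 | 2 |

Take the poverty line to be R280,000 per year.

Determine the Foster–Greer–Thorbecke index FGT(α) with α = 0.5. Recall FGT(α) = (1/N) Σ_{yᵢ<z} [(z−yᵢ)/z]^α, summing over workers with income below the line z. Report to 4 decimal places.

Below z: 7×R130,000, 12×R220,000, 5×R260,000 (q = 24 of N = 26).
Relative gaps: (280000−130000)/280000 = 0.5357 (×7); (280000−220000)/280000 = 0.2143 (×12); (280000−260000)/280000 = 0.0714 (×5).
Raised to α = 0.5: 0.73193 (×7); 0.46291 (×12); 0.26726 (×5).
Sum = 12.014702; FGT(0.5) = 12.014702 / 26 = 0.4621.

0.4621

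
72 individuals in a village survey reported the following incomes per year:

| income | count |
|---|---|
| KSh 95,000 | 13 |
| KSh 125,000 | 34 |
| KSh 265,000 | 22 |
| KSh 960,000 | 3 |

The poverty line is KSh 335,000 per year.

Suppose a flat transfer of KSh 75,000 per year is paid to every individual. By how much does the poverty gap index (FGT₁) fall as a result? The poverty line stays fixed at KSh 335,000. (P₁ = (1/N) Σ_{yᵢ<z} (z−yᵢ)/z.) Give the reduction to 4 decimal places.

Before: below the line — 13×KSh 95,000, 34×KSh 125,000, 22×KSh 265,000; poverty gap index (FGT₁) = 0.489221.
After the KSh 75,000 transfer: below the line — 13×KSh 170,000, 34×KSh 200,000; poverty gap index (FGT₁) = 0.279229.
Reduction = 0.489221 − 0.279229 = 0.2100.

0.2100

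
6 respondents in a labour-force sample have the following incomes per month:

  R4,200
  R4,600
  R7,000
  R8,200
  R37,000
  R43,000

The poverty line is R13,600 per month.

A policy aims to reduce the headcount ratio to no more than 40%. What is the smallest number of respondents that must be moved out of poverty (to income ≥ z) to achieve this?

2

Currently q = 4 of N = 6 are below the line (H = 0.667).
A headcount ratio of at most 40% allows at most ⌊0.40 × 6⌋ = 2 poor respondents.
So at least 4 − 2 = 2 must be lifted.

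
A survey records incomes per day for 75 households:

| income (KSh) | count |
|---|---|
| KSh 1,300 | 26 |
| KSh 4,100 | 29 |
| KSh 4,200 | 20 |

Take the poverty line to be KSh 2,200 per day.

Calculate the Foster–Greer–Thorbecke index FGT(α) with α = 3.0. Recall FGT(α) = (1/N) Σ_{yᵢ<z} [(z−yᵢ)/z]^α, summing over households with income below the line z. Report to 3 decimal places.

0.024

Incomes under z: 26×KSh 1,300 (q = 26 of N = 75).
Normalized shortfalls: (2200−1300)/2200 = 0.4091 (×26).
Raised to α = 3.0: 0.06846 (×26).
Sum = 1.780053; FGT(3.0) = 1.780053 / 75 = 0.024.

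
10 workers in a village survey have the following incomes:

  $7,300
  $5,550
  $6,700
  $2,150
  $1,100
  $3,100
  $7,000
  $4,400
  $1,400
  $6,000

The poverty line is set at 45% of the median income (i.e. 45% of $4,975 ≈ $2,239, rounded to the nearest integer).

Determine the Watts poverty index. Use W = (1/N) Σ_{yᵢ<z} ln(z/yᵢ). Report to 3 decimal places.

Below z: $1,100, $1,400, $2,150 (q = 3 of N = 10).
ln(z/y) terms: ln(2239/1100) = 0.7107; ln(2239/1400) = 0.4696; ln(2239/2150) = 0.0406.
W = 1.220838 / 10 = 0.122.

0.122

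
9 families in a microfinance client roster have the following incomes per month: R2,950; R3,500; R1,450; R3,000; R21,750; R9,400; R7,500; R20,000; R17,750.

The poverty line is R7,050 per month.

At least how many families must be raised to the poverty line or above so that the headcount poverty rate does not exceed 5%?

4 of the 9 families are poor, so H = 4/9 = 0.444.
A headcount ratio of at most 5% allows at most ⌊0.05 × 9⌋ = 0 poor families.
So at least 4 − 0 = 4 must be lifted.

4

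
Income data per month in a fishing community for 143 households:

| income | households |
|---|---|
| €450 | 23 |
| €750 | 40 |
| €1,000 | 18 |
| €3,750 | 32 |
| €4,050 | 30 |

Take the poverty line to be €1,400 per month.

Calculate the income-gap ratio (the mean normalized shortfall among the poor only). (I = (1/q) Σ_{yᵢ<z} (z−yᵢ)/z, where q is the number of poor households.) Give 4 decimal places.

0.4854

Below z: 23×€450, 40×€750, 18×€1,000 (q = 81 of N = 143).
Relative gaps: 0.6786 (×23), 0.4643 (×40), 0.2857 (×18); sum = 39.321429.
I averages over the q = 81 poor units only: 39.321429 / 81 = 0.4854.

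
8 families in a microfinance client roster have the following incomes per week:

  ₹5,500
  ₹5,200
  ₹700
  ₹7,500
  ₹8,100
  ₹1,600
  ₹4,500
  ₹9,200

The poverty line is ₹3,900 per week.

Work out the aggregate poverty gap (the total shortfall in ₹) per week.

Below the line: ₹700, ₹1,600 (q = 2 of N = 8).
Individual gaps: 3900−700 = 3200; 3900−1600 = 2300.
Aggregate gap = ₹5,500.

₹5,500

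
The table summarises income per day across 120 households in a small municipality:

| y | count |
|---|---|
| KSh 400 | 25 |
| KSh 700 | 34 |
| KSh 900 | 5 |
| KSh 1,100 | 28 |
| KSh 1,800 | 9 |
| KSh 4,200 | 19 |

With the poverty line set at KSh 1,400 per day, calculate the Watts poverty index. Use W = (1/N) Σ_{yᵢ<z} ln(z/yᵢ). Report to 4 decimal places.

Below z: 25×KSh 400, 34×KSh 700, 5×KSh 900, 28×KSh 1,100 (q = 92 of N = 120).
Log shortfalls: ln(1400/400) = 1.2528 (×25); ln(1400/700) = 0.6931 (×34); ln(1400/900) = 0.4418 (×5); ln(1400/1100) = 0.2412 (×28).
W = 63.847780 / 120 = 0.5321.

0.5321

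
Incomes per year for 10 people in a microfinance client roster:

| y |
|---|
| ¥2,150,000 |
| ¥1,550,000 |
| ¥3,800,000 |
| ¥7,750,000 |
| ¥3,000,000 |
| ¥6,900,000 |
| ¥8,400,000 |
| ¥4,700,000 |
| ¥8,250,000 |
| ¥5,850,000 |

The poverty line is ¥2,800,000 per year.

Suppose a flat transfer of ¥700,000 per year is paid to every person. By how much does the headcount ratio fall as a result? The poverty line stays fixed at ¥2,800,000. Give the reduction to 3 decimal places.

0.100

Before: below the line — ¥1,550,000, ¥2,150,000; headcount ratio = 0.20000.
After the ¥700,000 transfer: below the line — ¥2,250,000; headcount ratio = 0.10000.
Reduction = 0.20000 − 0.10000 = 0.100.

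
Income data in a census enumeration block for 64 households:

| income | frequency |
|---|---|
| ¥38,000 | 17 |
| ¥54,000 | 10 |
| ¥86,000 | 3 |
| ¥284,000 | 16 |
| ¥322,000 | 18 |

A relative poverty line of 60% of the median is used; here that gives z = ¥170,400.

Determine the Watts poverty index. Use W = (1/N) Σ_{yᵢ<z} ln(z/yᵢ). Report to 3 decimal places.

0.610

Poor units: 17×¥38,000, 10×¥54,000, 3×¥86,000 (q = 30 of N = 64).
Log gaps: ln(170400/38000) = 1.5006 (×17); ln(170400/54000) = 1.1492 (×10); ln(170400/86000) = 0.6838 (×3).
W = 39.052611 / 64 = 0.610.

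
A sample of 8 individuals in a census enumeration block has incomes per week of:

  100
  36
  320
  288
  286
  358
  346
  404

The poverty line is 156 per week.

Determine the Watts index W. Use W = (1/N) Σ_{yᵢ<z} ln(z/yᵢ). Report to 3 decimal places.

Poor units: 36, 100 (q = 2 of N = 8).
Log shortfalls: ln(156/36) = 1.4663; ln(156/100) = 0.4447.
W = 1.911023 / 8 = 0.239.

0.239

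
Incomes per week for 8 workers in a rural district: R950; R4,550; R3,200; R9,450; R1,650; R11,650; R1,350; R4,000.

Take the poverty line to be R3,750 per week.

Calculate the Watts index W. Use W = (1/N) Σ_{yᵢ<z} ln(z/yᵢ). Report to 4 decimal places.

Poor units: R950, R1,350, R1,650, R3,200 (q = 4 of N = 8).
ln(z/y) terms: ln(3750/950) = 1.3730; ln(3750/1350) = 1.0217; ln(3750/1650) = 0.8210; ln(3750/3200) = 0.1586.
W = 3.374286 / 8 = 0.4218.

0.4218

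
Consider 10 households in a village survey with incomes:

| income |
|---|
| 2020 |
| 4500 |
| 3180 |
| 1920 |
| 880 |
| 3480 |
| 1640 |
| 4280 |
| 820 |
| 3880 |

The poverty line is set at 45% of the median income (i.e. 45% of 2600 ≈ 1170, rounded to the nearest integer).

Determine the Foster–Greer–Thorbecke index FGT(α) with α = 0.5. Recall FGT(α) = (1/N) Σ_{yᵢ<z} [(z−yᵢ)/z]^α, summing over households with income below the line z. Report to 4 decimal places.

Poor units: 820, 880 (q = 2 of N = 10).
Normalized shortfalls: (1170−820)/1170 = 0.2991; (1170−880)/1170 = 0.2479.
Raised to α = 0.5: 0.54694; 0.49786.
Sum = 1.044800; FGT(0.5) = 1.044800 / 10 = 0.1045.

0.1045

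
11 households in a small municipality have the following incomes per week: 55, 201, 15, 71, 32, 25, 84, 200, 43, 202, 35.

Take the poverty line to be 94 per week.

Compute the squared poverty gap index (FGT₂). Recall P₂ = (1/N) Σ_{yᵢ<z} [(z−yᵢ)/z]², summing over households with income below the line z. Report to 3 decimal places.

Below the line: 15, 25, 32, 35, 43, 55, 71, 84 (q = 8 of N = 11).
Gap ratios (z−y)/z: (94−15)/94 = 0.8404; (94−25)/94 = 0.7340; (94−32)/94 = 0.6596; (94−35)/94 = 0.6277; (94−43)/94 = 0.5426; (94−55)/94 = 0.4149; (94−71)/94 = 0.2447; (94−84)/94 = 0.1064.
Squared: 0.7063; 0.5388; 0.4350; 0.3940; 0.2944; 0.1721; 0.0599; 0.0113.
Sum = 2.611815; P₂ = 2.611815 / 11 = 0.237.

0.237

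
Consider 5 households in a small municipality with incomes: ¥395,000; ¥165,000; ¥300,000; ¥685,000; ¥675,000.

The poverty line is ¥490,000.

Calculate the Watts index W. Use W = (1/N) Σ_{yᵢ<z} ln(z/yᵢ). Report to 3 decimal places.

0.359

Below the line: ¥165,000, ¥300,000, ¥395,000 (q = 3 of N = 5).
Log gaps: ln(490000/165000) = 1.0885; ln(490000/300000) = 0.4906; ln(490000/395000) = 0.2155.
W = 1.794602 / 5 = 0.359.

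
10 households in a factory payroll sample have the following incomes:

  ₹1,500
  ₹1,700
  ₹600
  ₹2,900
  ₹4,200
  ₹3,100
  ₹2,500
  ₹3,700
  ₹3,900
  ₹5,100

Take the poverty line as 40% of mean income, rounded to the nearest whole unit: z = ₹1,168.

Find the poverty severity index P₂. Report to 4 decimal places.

Below the line: ₹600 (q = 1 of N = 10).
Normalized shortfalls: (1168−600)/1168 = 0.4863.
Squared: 0.2365.
Sum = 0.236489; P₂ = 0.236489 / 10 = 0.0236.

0.0236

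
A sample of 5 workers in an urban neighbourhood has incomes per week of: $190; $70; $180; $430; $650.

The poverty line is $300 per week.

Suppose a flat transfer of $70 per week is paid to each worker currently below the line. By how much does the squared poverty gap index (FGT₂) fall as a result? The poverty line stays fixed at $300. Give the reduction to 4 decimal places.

Before: below the line — $70, $180, $190; squared poverty gap index (FGT₂) = 0.176444.
After the $70 transfer: below the line — $140, $250, $260; squared poverty gap index (FGT₂) = 0.066000.
Reduction = 0.176444 − 0.066000 = 0.1104.

0.1104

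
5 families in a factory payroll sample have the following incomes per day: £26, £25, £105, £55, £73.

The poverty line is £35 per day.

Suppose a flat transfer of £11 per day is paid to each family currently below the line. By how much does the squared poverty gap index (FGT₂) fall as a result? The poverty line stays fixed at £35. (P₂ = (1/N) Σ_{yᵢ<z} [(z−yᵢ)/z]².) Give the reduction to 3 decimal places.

0.030

Before: below the line — £25, £26; squared poverty gap index (FGT₂) = 0.02955.
After the £11 transfer: below the line — none; squared poverty gap index (FGT₂) = 0.00000.
Reduction = 0.02955 − 0.00000 = 0.030.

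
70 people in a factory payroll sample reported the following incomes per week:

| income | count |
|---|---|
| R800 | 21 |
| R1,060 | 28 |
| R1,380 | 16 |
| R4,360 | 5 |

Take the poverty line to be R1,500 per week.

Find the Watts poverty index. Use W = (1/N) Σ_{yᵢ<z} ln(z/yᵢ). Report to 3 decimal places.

0.347

Below z: 21×R800, 28×R1,060, 16×R1,380 (q = 65 of N = 70).
Log gaps: ln(1500/800) = 0.6286 (×21); ln(1500/1060) = 0.3472 (×28); ln(1500/1380) = 0.0834 (×16).
W = 24.256381 / 70 = 0.347.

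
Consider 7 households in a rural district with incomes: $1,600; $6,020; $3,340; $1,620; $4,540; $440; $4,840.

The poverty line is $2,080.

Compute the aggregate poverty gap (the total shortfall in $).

$2,580

Below the line: $440, $1,600, $1,620 (q = 3 of N = 7).
Individual gaps: 2080−440 = 1640; 2080−1600 = 480; 2080−1620 = 460.
Aggregate gap = $2,580.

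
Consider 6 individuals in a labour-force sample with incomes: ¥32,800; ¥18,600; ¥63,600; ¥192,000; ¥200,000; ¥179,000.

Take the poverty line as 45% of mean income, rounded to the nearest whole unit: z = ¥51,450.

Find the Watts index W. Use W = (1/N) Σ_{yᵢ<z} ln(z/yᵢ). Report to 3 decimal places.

Below z: ¥18,600, ¥32,800 (q = 2 of N = 6).
Log gaps: ln(51450/18600) = 1.0174; ln(51450/32800) = 0.4502.
W = 1.467631 / 6 = 0.245.

0.245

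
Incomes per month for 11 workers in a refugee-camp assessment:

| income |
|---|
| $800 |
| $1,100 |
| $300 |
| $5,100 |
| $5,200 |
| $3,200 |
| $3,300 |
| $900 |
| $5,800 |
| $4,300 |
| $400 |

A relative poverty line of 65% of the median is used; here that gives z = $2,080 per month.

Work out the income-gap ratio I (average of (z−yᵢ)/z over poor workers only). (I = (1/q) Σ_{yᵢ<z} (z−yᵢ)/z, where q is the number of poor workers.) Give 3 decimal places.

0.663

Incomes under z: $300, $400, $800, $900, $1,100 (q = 5 of N = 11).
Relative gaps: 0.8558, 0.8077, 0.6154, 0.5673, 0.4712; sum = 3.317308.
I averages over the q = 5 poor units only: 3.317308 / 5 = 0.663.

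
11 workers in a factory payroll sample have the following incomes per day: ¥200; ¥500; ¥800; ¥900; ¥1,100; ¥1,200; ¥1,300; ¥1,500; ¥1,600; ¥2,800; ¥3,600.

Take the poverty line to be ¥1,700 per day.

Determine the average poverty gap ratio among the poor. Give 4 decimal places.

Below the line: ¥200, ¥500, ¥800, ¥900, ¥1,100, ¥1,200, ¥1,300, ¥1,500, ¥1,600 (q = 9 of N = 11).
Relative gaps: 0.8824, 0.7059, 0.5294, 0.4706, 0.3529, 0.2941, 0.2353, 0.1176, 0.0588; sum = 3.647059.
I averages over the q = 9 poor units only: 3.647059 / 9 = 0.4052.

0.4052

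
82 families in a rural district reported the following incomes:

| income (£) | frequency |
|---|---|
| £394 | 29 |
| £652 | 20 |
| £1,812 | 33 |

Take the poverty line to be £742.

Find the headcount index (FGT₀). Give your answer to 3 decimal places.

49 of the 82 families have income below £742.
H = 49/82 = 0.598.

0.598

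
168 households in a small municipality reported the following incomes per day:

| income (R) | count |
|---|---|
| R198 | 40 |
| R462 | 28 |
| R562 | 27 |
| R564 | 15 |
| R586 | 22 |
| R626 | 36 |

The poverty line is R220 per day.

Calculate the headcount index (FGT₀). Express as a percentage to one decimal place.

23.8%

40 of the 168 households have income below R220.
H = 40/168 = 23.8%.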